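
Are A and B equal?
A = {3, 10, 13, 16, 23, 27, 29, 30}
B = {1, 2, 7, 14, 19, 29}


Two sets are equal iff they have exactly the same elements.
A = {3, 10, 13, 16, 23, 27, 29, 30}
B = {1, 2, 7, 14, 19, 29}
Differences: {1, 2, 3, 7, 10, 13, 14, 16, 19, 23, 27, 30}
A ≠ B

No, A ≠ B


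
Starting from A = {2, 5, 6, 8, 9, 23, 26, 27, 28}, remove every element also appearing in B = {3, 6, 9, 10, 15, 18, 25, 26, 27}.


A \ B = elements in A but not in B
A = {2, 5, 6, 8, 9, 23, 26, 27, 28}
B = {3, 6, 9, 10, 15, 18, 25, 26, 27}
Remove from A any elements in B
A \ B = {2, 5, 8, 23, 28}

A \ B = {2, 5, 8, 23, 28}


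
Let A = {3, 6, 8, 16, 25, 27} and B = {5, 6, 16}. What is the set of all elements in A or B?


A ∪ B = all elements in A or B (or both)
A = {3, 6, 8, 16, 25, 27}
B = {5, 6, 16}
A ∪ B = {3, 5, 6, 8, 16, 25, 27}

A ∪ B = {3, 5, 6, 8, 16, 25, 27}


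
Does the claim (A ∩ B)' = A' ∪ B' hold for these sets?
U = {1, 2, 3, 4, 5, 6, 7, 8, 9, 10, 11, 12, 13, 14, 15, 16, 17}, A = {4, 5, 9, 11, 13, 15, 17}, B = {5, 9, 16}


LHS: A ∩ B = {5, 9}
(A ∩ B)' = U \ (A ∩ B) = {1, 2, 3, 4, 6, 7, 8, 10, 11, 12, 13, 14, 15, 16, 17}
A' = {1, 2, 3, 6, 7, 8, 10, 12, 14, 16}, B' = {1, 2, 3, 4, 6, 7, 8, 10, 11, 12, 13, 14, 15, 17}
Claimed RHS: A' ∪ B' = {1, 2, 3, 4, 6, 7, 8, 10, 11, 12, 13, 14, 15, 16, 17}
Identity is VALID: LHS = RHS = {1, 2, 3, 4, 6, 7, 8, 10, 11, 12, 13, 14, 15, 16, 17} ✓

Identity is valid. (A ∩ B)' = A' ∪ B' = {1, 2, 3, 4, 6, 7, 8, 10, 11, 12, 13, 14, 15, 16, 17}


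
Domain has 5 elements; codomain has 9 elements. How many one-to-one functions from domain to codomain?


An injection sends each of |A| = 5 inputs to a distinct output in B.
# injections = |B|·(|B|-1)·…·(|B|-|A|+1) = 9! / (9 - 5)!
= 9 × 8 × 7 × 6 × 5
= 15120

Number of injections = 15120


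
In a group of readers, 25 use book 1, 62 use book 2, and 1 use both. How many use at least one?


|A ∪ B| = |A| + |B| - |A ∩ B|
= 25 + 62 - 1
= 86

|A ∪ B| = 86


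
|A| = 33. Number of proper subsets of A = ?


Total subsets = 2^n = 2^33 = 8589934592
Proper subsets exclude the set itself: 2^n - 1
= 8589934592 - 1
= 8589934591

Number of proper subsets = 8589934591


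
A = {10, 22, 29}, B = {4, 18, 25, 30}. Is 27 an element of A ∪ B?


A = {10, 22, 29}, B = {4, 18, 25, 30}
A ∪ B = all elements in A or B
A ∪ B = {4, 10, 18, 22, 25, 29, 30}
Checking if 27 ∈ A ∪ B
27 is not in A ∪ B → False

27 ∉ A ∪ B


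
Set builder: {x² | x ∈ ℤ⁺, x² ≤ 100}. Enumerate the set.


Checking each candidate:
Condition: positive perfect squares ≤ 100
Result = {1, 4, 9, 16, 25, 36, 49, 64, 81, 100}

{1, 4, 9, 16, 25, 36, 49, 64, 81, 100}


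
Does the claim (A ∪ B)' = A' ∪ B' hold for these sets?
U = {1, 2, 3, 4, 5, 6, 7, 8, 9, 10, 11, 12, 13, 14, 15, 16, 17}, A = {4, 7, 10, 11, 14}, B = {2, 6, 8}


LHS: A ∪ B = {2, 4, 6, 7, 8, 10, 11, 14}
(A ∪ B)' = U \ (A ∪ B) = {1, 3, 5, 9, 12, 13, 15, 16, 17}
A' = {1, 2, 3, 5, 6, 8, 9, 12, 13, 15, 16, 17}, B' = {1, 3, 4, 5, 7, 9, 10, 11, 12, 13, 14, 15, 16, 17}
Claimed RHS: A' ∪ B' = {1, 2, 3, 4, 5, 6, 7, 8, 9, 10, 11, 12, 13, 14, 15, 16, 17}
Identity is INVALID: LHS = {1, 3, 5, 9, 12, 13, 15, 16, 17} but the RHS claimed here equals {1, 2, 3, 4, 5, 6, 7, 8, 9, 10, 11, 12, 13, 14, 15, 16, 17}. The correct form is (A ∪ B)' = A' ∩ B'.

Identity is invalid: (A ∪ B)' = {1, 3, 5, 9, 12, 13, 15, 16, 17} but A' ∪ B' = {1, 2, 3, 4, 5, 6, 7, 8, 9, 10, 11, 12, 13, 14, 15, 16, 17}. The correct De Morgan law is (A ∪ B)' = A' ∩ B'.


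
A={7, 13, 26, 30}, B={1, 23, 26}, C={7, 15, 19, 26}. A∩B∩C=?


A ∩ B = {26}
(A ∩ B) ∩ C = {26}

A ∩ B ∩ C = {26}


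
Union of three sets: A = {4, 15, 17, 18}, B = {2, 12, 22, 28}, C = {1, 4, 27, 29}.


A ∪ B = {2, 4, 12, 15, 17, 18, 22, 28}
(A ∪ B) ∪ C = {1, 2, 4, 12, 15, 17, 18, 22, 27, 28, 29}

A ∪ B ∪ C = {1, 2, 4, 12, 15, 17, 18, 22, 27, 28, 29}


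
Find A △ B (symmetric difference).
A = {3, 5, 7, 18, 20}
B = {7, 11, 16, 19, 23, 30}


A △ B = (A \ B) ∪ (B \ A) = elements in exactly one of A or B
A \ B = {3, 5, 18, 20}
B \ A = {11, 16, 19, 23, 30}
A △ B = {3, 5, 11, 16, 18, 19, 20, 23, 30}

A △ B = {3, 5, 11, 16, 18, 19, 20, 23, 30}


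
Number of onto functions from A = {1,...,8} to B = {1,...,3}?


n = |A| = 8, k = |B| = 3. Surjections via inclusion-exclusion:
S(n,k) = Σ(-1)^i × C(k,i) × (k-i)^n, i=0 to k
i=0: (-1)^0×C(3,0)×3^8 = 6561
i=1: (-1)^1×C(3,1)×2^8 = -768
i=2: (-1)^2×C(3,2)×1^8 = 3
i=3: (-1)^3×C(3,3)×0^8 = 0
Total = 5796

Number of surjections = 5796


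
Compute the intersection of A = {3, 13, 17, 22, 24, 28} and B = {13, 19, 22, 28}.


A ∩ B = elements in both A and B
A = {3, 13, 17, 22, 24, 28}
B = {13, 19, 22, 28}
A ∩ B = {13, 22, 28}

A ∩ B = {13, 22, 28}


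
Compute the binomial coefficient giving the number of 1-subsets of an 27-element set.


C(n,k) = n! / (k!(n-k)!)
C(27,1) = 27! / (1!26!)
= 27

C(27,1) = 27


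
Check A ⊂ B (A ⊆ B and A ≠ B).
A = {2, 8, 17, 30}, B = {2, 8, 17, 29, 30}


A ⊂ B requires: A ⊆ B AND A ≠ B.
A ⊆ B? Yes
A = B? No
A ⊂ B: Yes (A is a proper subset of B)

Yes, A ⊂ B


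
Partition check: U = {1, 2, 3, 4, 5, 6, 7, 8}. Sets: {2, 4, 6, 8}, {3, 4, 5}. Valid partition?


A partition requires: (1) non-empty parts, (2) pairwise disjoint, (3) union = U
Parts: {2, 4, 6, 8}, {3, 4, 5}
Union of parts: {2, 3, 4, 5, 6, 8}
U = {1, 2, 3, 4, 5, 6, 7, 8}
All non-empty? True
Pairwise disjoint? False
Covers U? False

No, not a valid partition


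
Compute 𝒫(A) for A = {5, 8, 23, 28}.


|A| = 4, so |P(A)| = 2^4 = 16
Enumerate subsets by cardinality (0 to 4):
∅, {5}, {8}, {23}, {28}, {5, 8}, {5, 23}, {5, 28}, {8, 23}, {8, 28}, {23, 28}, {5, 8, 23}, {5, 8, 28}, {5, 23, 28}, {8, 23, 28}, {5, 8, 23, 28}

P(A) has 16 subsets: ∅, {5}, {8}, {23}, {28}, {5, 8}, {5, 23}, {5, 28}, {8, 23}, {8, 28}, {23, 28}, {5, 8, 23}, {5, 8, 28}, {5, 23, 28}, {8, 23, 28}, {5, 8, 23, 28}


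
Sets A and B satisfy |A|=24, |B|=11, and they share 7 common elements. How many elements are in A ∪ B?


|A ∪ B| = |A| + |B| - |A ∩ B|
= 24 + 11 - 7
= 28

|A ∪ B| = 28


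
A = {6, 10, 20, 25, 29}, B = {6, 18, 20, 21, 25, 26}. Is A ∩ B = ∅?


Disjoint means A ∩ B = ∅.
A ∩ B = {6, 20, 25}
A ∩ B ≠ ∅, so A and B are NOT disjoint.

No, A and B are not disjoint (A ∩ B = {6, 20, 25})


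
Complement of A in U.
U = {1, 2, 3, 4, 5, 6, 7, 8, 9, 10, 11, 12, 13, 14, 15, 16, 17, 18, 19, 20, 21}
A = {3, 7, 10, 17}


Aᶜ = U \ A = elements in U but not in A
U = {1, 2, 3, 4, 5, 6, 7, 8, 9, 10, 11, 12, 13, 14, 15, 16, 17, 18, 19, 20, 21}
A = {3, 7, 10, 17}
Aᶜ = {1, 2, 4, 5, 6, 8, 9, 11, 12, 13, 14, 15, 16, 18, 19, 20, 21}

Aᶜ = {1, 2, 4, 5, 6, 8, 9, 11, 12, 13, 14, 15, 16, 18, 19, 20, 21}


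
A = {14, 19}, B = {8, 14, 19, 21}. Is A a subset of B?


A ⊆ B means every element of A is in B.
All elements of A are in B.
So A ⊆ B.

Yes, A ⊆ B


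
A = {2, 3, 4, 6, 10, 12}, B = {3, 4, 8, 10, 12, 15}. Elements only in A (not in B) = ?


A = {2, 3, 4, 6, 10, 12}
B = {3, 4, 8, 10, 12, 15}
Region: only in A (not in B)
Elements: {2, 6}

Elements only in A (not in B): {2, 6}


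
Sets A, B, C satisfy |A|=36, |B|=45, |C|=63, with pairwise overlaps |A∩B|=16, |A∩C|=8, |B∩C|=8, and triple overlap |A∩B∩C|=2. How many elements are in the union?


|A∪B∪C| = |A|+|B|+|C| - |A∩B|-|A∩C|-|B∩C| + |A∩B∩C|
= 36+45+63 - 16-8-8 + 2
= 144 - 32 + 2
= 114

|A ∪ B ∪ C| = 114


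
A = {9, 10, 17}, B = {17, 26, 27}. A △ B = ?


A △ B = (A \ B) ∪ (B \ A) = elements in exactly one of A or B
A \ B = {9, 10}
B \ A = {26, 27}
A △ B = {9, 10, 26, 27}

A △ B = {9, 10, 26, 27}


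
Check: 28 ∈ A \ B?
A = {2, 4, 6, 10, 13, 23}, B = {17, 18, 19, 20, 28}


A = {2, 4, 6, 10, 13, 23}, B = {17, 18, 19, 20, 28}
A \ B = elements in A but not in B
A \ B = {2, 4, 6, 10, 13, 23}
Checking if 28 ∈ A \ B
28 is not in A \ B → False

28 ∉ A \ B


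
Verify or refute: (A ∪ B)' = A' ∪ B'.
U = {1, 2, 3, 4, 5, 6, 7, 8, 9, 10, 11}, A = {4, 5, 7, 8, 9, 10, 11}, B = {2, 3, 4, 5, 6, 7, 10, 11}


LHS: A ∪ B = {2, 3, 4, 5, 6, 7, 8, 9, 10, 11}
(A ∪ B)' = U \ (A ∪ B) = {1}
A' = {1, 2, 3, 6}, B' = {1, 8, 9}
Claimed RHS: A' ∪ B' = {1, 2, 3, 6, 8, 9}
Identity is INVALID: LHS = {1} but the RHS claimed here equals {1, 2, 3, 6, 8, 9}. The correct form is (A ∪ B)' = A' ∩ B'.

Identity is invalid: (A ∪ B)' = {1} but A' ∪ B' = {1, 2, 3, 6, 8, 9}. The correct De Morgan law is (A ∪ B)' = A' ∩ B'.


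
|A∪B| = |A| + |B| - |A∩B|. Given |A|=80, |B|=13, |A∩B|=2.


|A ∪ B| = |A| + |B| - |A ∩ B|
= 80 + 13 - 2
= 91

|A ∪ B| = 91


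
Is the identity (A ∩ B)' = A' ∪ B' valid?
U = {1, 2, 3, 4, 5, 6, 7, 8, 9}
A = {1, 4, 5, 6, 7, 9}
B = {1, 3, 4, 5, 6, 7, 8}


LHS: A ∩ B = {1, 4, 5, 6, 7}
(A ∩ B)' = U \ (A ∩ B) = {2, 3, 8, 9}
A' = {2, 3, 8}, B' = {2, 9}
Claimed RHS: A' ∪ B' = {2, 3, 8, 9}
Identity is VALID: LHS = RHS = {2, 3, 8, 9} ✓

Identity is valid. (A ∩ B)' = A' ∪ B' = {2, 3, 8, 9}


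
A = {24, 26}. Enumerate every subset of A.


|A| = 2, so |P(A)| = 2^2 = 4
Enumerate subsets by cardinality (0 to 2):
∅, {24}, {26}, {24, 26}

P(A) has 4 subsets: ∅, {24}, {26}, {24, 26}


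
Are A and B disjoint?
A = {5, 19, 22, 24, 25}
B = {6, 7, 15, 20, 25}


Disjoint means A ∩ B = ∅.
A ∩ B = {25}
A ∩ B ≠ ∅, so A and B are NOT disjoint.

No, A and B are not disjoint (A ∩ B = {25})


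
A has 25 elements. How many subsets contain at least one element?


Total subsets = 2^n = 2^25 = 33554432
Non-empty subsets exclude the empty set: 2^n - 1
= 33554432 - 1
= 33554431

Number of non-empty subsets = 33554431


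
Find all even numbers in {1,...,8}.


Checking each candidate:
Condition: even numbers in {1,...,8}
Result = {2, 4, 6, 8}

{2, 4, 6, 8}


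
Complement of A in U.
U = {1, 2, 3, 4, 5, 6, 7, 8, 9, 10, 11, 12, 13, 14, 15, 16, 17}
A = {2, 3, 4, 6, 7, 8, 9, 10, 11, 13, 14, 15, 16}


Aᶜ = U \ A = elements in U but not in A
U = {1, 2, 3, 4, 5, 6, 7, 8, 9, 10, 11, 12, 13, 14, 15, 16, 17}
A = {2, 3, 4, 6, 7, 8, 9, 10, 11, 13, 14, 15, 16}
Aᶜ = {1, 5, 12, 17}

Aᶜ = {1, 5, 12, 17}


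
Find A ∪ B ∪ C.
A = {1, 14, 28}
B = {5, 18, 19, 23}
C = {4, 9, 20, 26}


A ∪ B = {1, 5, 14, 18, 19, 23, 28}
(A ∪ B) ∪ C = {1, 4, 5, 9, 14, 18, 19, 20, 23, 26, 28}

A ∪ B ∪ C = {1, 4, 5, 9, 14, 18, 19, 20, 23, 26, 28}


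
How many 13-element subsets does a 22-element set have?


C(n,k) = n! / (k!(n-k)!)
C(22,13) = 22! / (13!9!)
= 497420

C(22,13) = 497420


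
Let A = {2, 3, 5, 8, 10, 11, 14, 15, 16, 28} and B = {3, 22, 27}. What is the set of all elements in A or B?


A ∪ B = all elements in A or B (or both)
A = {2, 3, 5, 8, 10, 11, 14, 15, 16, 28}
B = {3, 22, 27}
A ∪ B = {2, 3, 5, 8, 10, 11, 14, 15, 16, 22, 27, 28}

A ∪ B = {2, 3, 5, 8, 10, 11, 14, 15, 16, 22, 27, 28}


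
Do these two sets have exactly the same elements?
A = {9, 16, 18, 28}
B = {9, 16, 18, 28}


Two sets are equal iff they have exactly the same elements.
A = {9, 16, 18, 28}
B = {9, 16, 18, 28}
Same elements → A = B

Yes, A = B


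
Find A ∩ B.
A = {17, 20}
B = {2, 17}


A ∩ B = elements in both A and B
A = {17, 20}
B = {2, 17}
A ∩ B = {17}

A ∩ B = {17}


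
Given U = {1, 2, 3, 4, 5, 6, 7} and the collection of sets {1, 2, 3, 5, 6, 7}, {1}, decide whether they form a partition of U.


A partition requires: (1) non-empty parts, (2) pairwise disjoint, (3) union = U
Parts: {1, 2, 3, 5, 6, 7}, {1}
Union of parts: {1, 2, 3, 5, 6, 7}
U = {1, 2, 3, 4, 5, 6, 7}
All non-empty? True
Pairwise disjoint? False
Covers U? False

No, not a valid partition


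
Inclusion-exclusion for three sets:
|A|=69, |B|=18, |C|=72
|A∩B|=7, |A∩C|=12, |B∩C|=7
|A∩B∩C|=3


|A∪B∪C| = |A|+|B|+|C| - |A∩B|-|A∩C|-|B∩C| + |A∩B∩C|
= 69+18+72 - 7-12-7 + 3
= 159 - 26 + 3
= 136

|A ∪ B ∪ C| = 136


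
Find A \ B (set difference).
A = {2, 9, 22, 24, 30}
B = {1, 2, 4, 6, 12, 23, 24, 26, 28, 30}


A \ B = elements in A but not in B
A = {2, 9, 22, 24, 30}
B = {1, 2, 4, 6, 12, 23, 24, 26, 28, 30}
Remove from A any elements in B
A \ B = {9, 22}

A \ B = {9, 22}


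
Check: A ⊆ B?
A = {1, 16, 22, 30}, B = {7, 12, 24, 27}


A ⊆ B means every element of A is in B.
Elements in A not in B: {1, 16, 22, 30}
So A ⊄ B.

No, A ⊄ B


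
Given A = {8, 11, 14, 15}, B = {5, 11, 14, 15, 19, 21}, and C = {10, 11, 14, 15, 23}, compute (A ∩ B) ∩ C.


A ∩ B = {11, 14, 15}
(A ∩ B) ∩ C = {11, 14, 15}

A ∩ B ∩ C = {11, 14, 15}


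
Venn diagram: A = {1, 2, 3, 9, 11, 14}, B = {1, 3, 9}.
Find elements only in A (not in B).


A = {1, 2, 3, 9, 11, 14}
B = {1, 3, 9}
Region: only in A (not in B)
Elements: {2, 11, 14}

Elements only in A (not in B): {2, 11, 14}


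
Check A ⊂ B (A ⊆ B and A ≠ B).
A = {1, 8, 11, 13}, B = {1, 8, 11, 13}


A ⊂ B requires: A ⊆ B AND A ≠ B.
A ⊆ B? Yes
A = B? Yes
A = B, so A is not a PROPER subset.

No, A is not a proper subset of B


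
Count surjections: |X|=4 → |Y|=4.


n = |X| = 4, k = |Y| = 4. Surjections via inclusion-exclusion:
S(n,k) = Σ(-1)^i × C(k,i) × (k-i)^n, i=0 to k
i=0: (-1)^0×C(4,0)×4^4 = 256
i=1: (-1)^1×C(4,1)×3^4 = -324
i=2: (-1)^2×C(4,2)×2^4 = 96
i=3: (-1)^3×C(4,3)×1^4 = -4
i=4: (-1)^4×C(4,4)×0^4 = 0
Total = 24

Number of surjections = 24


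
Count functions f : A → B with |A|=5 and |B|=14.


Each of |A| = 5 inputs maps to any of |B| = 14 outputs.
# functions = |B|^|A| = 14^5
= 537824

Number of functions = 537824


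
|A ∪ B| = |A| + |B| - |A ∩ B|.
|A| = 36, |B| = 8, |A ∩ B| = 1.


|A ∪ B| = |A| + |B| - |A ∩ B|
= 36 + 8 - 1
= 43

|A ∪ B| = 43


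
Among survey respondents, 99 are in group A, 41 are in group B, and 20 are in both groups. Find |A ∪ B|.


|A ∪ B| = |A| + |B| - |A ∩ B|
= 99 + 41 - 20
= 120

|A ∪ B| = 120


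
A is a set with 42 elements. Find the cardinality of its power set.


Number of subsets = 2^n
= 2^42
= 4398046511104

|P(A)| = 4398046511104


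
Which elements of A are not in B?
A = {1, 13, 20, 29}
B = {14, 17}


A \ B = elements in A but not in B
A = {1, 13, 20, 29}
B = {14, 17}
Remove from A any elements in B
A \ B = {1, 13, 20, 29}

A \ B = {1, 13, 20, 29}


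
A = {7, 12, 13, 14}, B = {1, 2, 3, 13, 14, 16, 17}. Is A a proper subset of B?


A ⊂ B requires: A ⊆ B AND A ≠ B.
A ⊆ B? No
A ⊄ B, so A is not a proper subset.

No, A is not a proper subset of B


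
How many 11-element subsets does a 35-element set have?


C(n,k) = n! / (k!(n-k)!)
C(35,11) = 35! / (11!24!)
= 417225900

C(35,11) = 417225900


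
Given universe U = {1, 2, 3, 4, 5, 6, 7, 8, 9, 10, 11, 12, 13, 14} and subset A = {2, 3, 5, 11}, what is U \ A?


Aᶜ = U \ A = elements in U but not in A
U = {1, 2, 3, 4, 5, 6, 7, 8, 9, 10, 11, 12, 13, 14}
A = {2, 3, 5, 11}
Aᶜ = {1, 4, 6, 7, 8, 9, 10, 12, 13, 14}

Aᶜ = {1, 4, 6, 7, 8, 9, 10, 12, 13, 14}


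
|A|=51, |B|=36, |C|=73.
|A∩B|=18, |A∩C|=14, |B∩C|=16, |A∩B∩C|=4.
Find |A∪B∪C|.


|A∪B∪C| = |A|+|B|+|C| - |A∩B|-|A∩C|-|B∩C| + |A∩B∩C|
= 51+36+73 - 18-14-16 + 4
= 160 - 48 + 4
= 116

|A ∪ B ∪ C| = 116


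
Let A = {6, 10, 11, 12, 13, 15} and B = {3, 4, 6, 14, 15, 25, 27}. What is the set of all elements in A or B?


A ∪ B = all elements in A or B (or both)
A = {6, 10, 11, 12, 13, 15}
B = {3, 4, 6, 14, 15, 25, 27}
A ∪ B = {3, 4, 6, 10, 11, 12, 13, 14, 15, 25, 27}

A ∪ B = {3, 4, 6, 10, 11, 12, 13, 14, 15, 25, 27}


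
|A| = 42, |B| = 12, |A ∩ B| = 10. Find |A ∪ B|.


|A ∪ B| = |A| + |B| - |A ∩ B|
= 42 + 12 - 10
= 44

|A ∪ B| = 44


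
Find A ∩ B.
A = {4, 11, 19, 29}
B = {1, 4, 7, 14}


A ∩ B = elements in both A and B
A = {4, 11, 19, 29}
B = {1, 4, 7, 14}
A ∩ B = {4}

A ∩ B = {4}


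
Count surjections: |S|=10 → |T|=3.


n = |S| = 10, k = |T| = 3. Surjections via inclusion-exclusion:
S(n,k) = Σ(-1)^i × C(k,i) × (k-i)^n, i=0 to k
i=0: (-1)^0×C(3,0)×3^10 = 59049
i=1: (-1)^1×C(3,1)×2^10 = -3072
i=2: (-1)^2×C(3,2)×1^10 = 3
i=3: (-1)^3×C(3,3)×0^10 = 0
Total = 55980

Number of surjections = 55980


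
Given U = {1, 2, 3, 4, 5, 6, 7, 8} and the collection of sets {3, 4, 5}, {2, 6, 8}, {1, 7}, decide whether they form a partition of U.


A partition requires: (1) non-empty parts, (2) pairwise disjoint, (3) union = U
Parts: {3, 4, 5}, {2, 6, 8}, {1, 7}
Union of parts: {1, 2, 3, 4, 5, 6, 7, 8}
U = {1, 2, 3, 4, 5, 6, 7, 8}
All non-empty? True
Pairwise disjoint? True
Covers U? True

Yes, valid partition


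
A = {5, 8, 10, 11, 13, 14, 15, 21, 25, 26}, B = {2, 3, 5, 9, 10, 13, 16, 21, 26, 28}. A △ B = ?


A △ B = (A \ B) ∪ (B \ A) = elements in exactly one of A or B
A \ B = {8, 11, 14, 15, 25}
B \ A = {2, 3, 9, 16, 28}
A △ B = {2, 3, 8, 9, 11, 14, 15, 16, 25, 28}

A △ B = {2, 3, 8, 9, 11, 14, 15, 16, 25, 28}


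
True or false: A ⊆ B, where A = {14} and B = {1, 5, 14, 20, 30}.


A ⊆ B means every element of A is in B.
All elements of A are in B.
So A ⊆ B.

Yes, A ⊆ B


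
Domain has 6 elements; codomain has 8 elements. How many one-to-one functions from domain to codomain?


An injection sends each of |A| = 6 inputs to a distinct output in B.
# injections = |B|·(|B|-1)·…·(|B|-|A|+1) = 8! / (8 - 6)!
= 8 × 7 × 6 × 5 × 4 × 3
= 20160

Number of injections = 20160


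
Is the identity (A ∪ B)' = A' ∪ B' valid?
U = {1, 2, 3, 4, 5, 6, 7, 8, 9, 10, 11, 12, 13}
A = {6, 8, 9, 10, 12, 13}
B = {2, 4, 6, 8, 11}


LHS: A ∪ B = {2, 4, 6, 8, 9, 10, 11, 12, 13}
(A ∪ B)' = U \ (A ∪ B) = {1, 3, 5, 7}
A' = {1, 2, 3, 4, 5, 7, 11}, B' = {1, 3, 5, 7, 9, 10, 12, 13}
Claimed RHS: A' ∪ B' = {1, 2, 3, 4, 5, 7, 9, 10, 11, 12, 13}
Identity is INVALID: LHS = {1, 3, 5, 7} but the RHS claimed here equals {1, 2, 3, 4, 5, 7, 9, 10, 11, 12, 13}. The correct form is (A ∪ B)' = A' ∩ B'.

Identity is invalid: (A ∪ B)' = {1, 3, 5, 7} but A' ∪ B' = {1, 2, 3, 4, 5, 7, 9, 10, 11, 12, 13}. The correct De Morgan law is (A ∪ B)' = A' ∩ B'.


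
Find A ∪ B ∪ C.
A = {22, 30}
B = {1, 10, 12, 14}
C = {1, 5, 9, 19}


A ∪ B = {1, 10, 12, 14, 22, 30}
(A ∪ B) ∪ C = {1, 5, 9, 10, 12, 14, 19, 22, 30}

A ∪ B ∪ C = {1, 5, 9, 10, 12, 14, 19, 22, 30}


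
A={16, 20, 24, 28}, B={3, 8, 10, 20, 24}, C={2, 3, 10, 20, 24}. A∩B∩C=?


A ∩ B = {20, 24}
(A ∩ B) ∩ C = {20, 24}

A ∩ B ∩ C = {20, 24}


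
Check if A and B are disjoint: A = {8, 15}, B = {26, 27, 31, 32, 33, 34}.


Disjoint means A ∩ B = ∅.
A ∩ B = ∅
A ∩ B = ∅, so A and B are disjoint.

Yes, A and B are disjoint


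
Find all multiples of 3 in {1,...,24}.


Checking each candidate:
Condition: multiples of 3 in {1,...,24}
Result = {3, 6, 9, 12, 15, 18, 21, 24}

{3, 6, 9, 12, 15, 18, 21, 24}


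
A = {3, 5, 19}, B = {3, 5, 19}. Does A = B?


Two sets are equal iff they have exactly the same elements.
A = {3, 5, 19}
B = {3, 5, 19}
Same elements → A = B

Yes, A = B


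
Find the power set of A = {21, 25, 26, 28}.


|A| = 4, so |P(A)| = 2^4 = 16
Enumerate subsets by cardinality (0 to 4):
∅, {21}, {25}, {26}, {28}, {21, 25}, {21, 26}, {21, 28}, {25, 26}, {25, 28}, {26, 28}, {21, 25, 26}, {21, 25, 28}, {21, 26, 28}, {25, 26, 28}, {21, 25, 26, 28}

P(A) has 16 subsets: ∅, {21}, {25}, {26}, {28}, {21, 25}, {21, 26}, {21, 28}, {25, 26}, {25, 28}, {26, 28}, {21, 25, 26}, {21, 25, 28}, {21, 26, 28}, {25, 26, 28}, {21, 25, 26, 28}


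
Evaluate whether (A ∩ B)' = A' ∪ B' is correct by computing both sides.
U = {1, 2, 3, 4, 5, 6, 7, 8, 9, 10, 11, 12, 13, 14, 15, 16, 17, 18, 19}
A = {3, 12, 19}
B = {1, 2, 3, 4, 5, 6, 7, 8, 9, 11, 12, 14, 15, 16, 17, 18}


LHS: A ∩ B = {3, 12}
(A ∩ B)' = U \ (A ∩ B) = {1, 2, 4, 5, 6, 7, 8, 9, 10, 11, 13, 14, 15, 16, 17, 18, 19}
A' = {1, 2, 4, 5, 6, 7, 8, 9, 10, 11, 13, 14, 15, 16, 17, 18}, B' = {10, 13, 19}
Claimed RHS: A' ∪ B' = {1, 2, 4, 5, 6, 7, 8, 9, 10, 11, 13, 14, 15, 16, 17, 18, 19}
Identity is VALID: LHS = RHS = {1, 2, 4, 5, 6, 7, 8, 9, 10, 11, 13, 14, 15, 16, 17, 18, 19} ✓

Identity is valid. (A ∩ B)' = A' ∪ B' = {1, 2, 4, 5, 6, 7, 8, 9, 10, 11, 13, 14, 15, 16, 17, 18, 19}


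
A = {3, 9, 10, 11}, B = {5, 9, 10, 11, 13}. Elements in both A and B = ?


A = {3, 9, 10, 11}
B = {5, 9, 10, 11, 13}
Region: in both A and B
Elements: {9, 10, 11}

Elements in both A and B: {9, 10, 11}


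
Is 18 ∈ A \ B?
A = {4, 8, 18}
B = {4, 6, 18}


A = {4, 8, 18}, B = {4, 6, 18}
A \ B = elements in A but not in B
A \ B = {8}
Checking if 18 ∈ A \ B
18 is not in A \ B → False

18 ∉ A \ B


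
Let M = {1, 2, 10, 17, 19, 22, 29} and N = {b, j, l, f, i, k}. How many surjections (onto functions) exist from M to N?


n = |M| = 7, k = |N| = 6. Surjections via inclusion-exclusion:
S(n,k) = Σ(-1)^i × C(k,i) × (k-i)^n, i=0 to k
i=0: (-1)^0×C(6,0)×6^7 = 279936
i=1: (-1)^1×C(6,1)×5^7 = -468750
i=2: (-1)^2×C(6,2)×4^7 = 245760
i=3: (-1)^3×C(6,3)×3^7 = -43740
i=4: (-1)^4×C(6,4)×2^7 = 1920
i=5: (-1)^5×C(6,5)×1^7 = -6
i=6: (-1)^6×C(6,6)×0^7 = 0
Total = 15120

Number of surjections = 15120


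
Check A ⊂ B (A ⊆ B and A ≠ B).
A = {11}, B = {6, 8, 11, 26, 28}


A ⊂ B requires: A ⊆ B AND A ≠ B.
A ⊆ B? Yes
A = B? No
A ⊂ B: Yes (A is a proper subset of B)

Yes, A ⊂ B


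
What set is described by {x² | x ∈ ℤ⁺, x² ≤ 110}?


Checking each candidate:
Condition: positive perfect squares ≤ 110
Result = {1, 4, 9, 16, 25, 36, 49, 64, 81, 100}

{1, 4, 9, 16, 25, 36, 49, 64, 81, 100}


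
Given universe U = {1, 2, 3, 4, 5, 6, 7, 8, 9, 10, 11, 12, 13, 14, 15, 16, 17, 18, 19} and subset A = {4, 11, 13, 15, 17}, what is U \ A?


Aᶜ = U \ A = elements in U but not in A
U = {1, 2, 3, 4, 5, 6, 7, 8, 9, 10, 11, 12, 13, 14, 15, 16, 17, 18, 19}
A = {4, 11, 13, 15, 17}
Aᶜ = {1, 2, 3, 5, 6, 7, 8, 9, 10, 12, 14, 16, 18, 19}

Aᶜ = {1, 2, 3, 5, 6, 7, 8, 9, 10, 12, 14, 16, 18, 19}


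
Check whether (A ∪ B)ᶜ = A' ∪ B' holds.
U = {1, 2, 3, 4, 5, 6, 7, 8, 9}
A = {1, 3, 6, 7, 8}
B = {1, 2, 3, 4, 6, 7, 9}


LHS: A ∪ B = {1, 2, 3, 4, 6, 7, 8, 9}
(A ∪ B)' = U \ (A ∪ B) = {5}
A' = {2, 4, 5, 9}, B' = {5, 8}
Claimed RHS: A' ∪ B' = {2, 4, 5, 8, 9}
Identity is INVALID: LHS = {5} but the RHS claimed here equals {2, 4, 5, 8, 9}. The correct form is (A ∪ B)' = A' ∩ B'.

Identity is invalid: (A ∪ B)' = {5} but A' ∪ B' = {2, 4, 5, 8, 9}. The correct De Morgan law is (A ∪ B)' = A' ∩ B'.


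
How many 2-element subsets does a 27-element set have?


C(n,k) = n! / (k!(n-k)!)
C(27,2) = 27! / (2!25!)
= 351

C(27,2) = 351


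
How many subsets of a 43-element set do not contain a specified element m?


Subsets of A avoiding m are subsets of A \ {m}, which has 42 elements.
Count = 2^(n-1) = 2^42
= 4398046511104

Number of subsets avoiding m = 4398046511104


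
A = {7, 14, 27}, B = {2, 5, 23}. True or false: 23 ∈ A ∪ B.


A = {7, 14, 27}, B = {2, 5, 23}
A ∪ B = all elements in A or B
A ∪ B = {2, 5, 7, 14, 23, 27}
Checking if 23 ∈ A ∪ B
23 is in A ∪ B → True

23 ∈ A ∪ B


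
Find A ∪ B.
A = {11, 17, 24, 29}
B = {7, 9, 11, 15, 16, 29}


A ∪ B = all elements in A or B (or both)
A = {11, 17, 24, 29}
B = {7, 9, 11, 15, 16, 29}
A ∪ B = {7, 9, 11, 15, 16, 17, 24, 29}

A ∪ B = {7, 9, 11, 15, 16, 17, 24, 29}


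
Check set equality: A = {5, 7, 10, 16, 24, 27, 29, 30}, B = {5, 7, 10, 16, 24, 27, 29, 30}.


Two sets are equal iff they have exactly the same elements.
A = {5, 7, 10, 16, 24, 27, 29, 30}
B = {5, 7, 10, 16, 24, 27, 29, 30}
Same elements → A = B

Yes, A = B


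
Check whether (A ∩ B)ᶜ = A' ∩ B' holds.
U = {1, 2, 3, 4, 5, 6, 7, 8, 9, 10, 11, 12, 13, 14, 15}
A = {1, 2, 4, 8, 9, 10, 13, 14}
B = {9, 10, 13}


LHS: A ∩ B = {9, 10, 13}
(A ∩ B)' = U \ (A ∩ B) = {1, 2, 3, 4, 5, 6, 7, 8, 11, 12, 14, 15}
A' = {3, 5, 6, 7, 11, 12, 15}, B' = {1, 2, 3, 4, 5, 6, 7, 8, 11, 12, 14, 15}
Claimed RHS: A' ∩ B' = {3, 5, 6, 7, 11, 12, 15}
Identity is INVALID: LHS = {1, 2, 3, 4, 5, 6, 7, 8, 11, 12, 14, 15} but the RHS claimed here equals {3, 5, 6, 7, 11, 12, 15}. The correct form is (A ∩ B)' = A' ∪ B'.

Identity is invalid: (A ∩ B)' = {1, 2, 3, 4, 5, 6, 7, 8, 11, 12, 14, 15} but A' ∩ B' = {3, 5, 6, 7, 11, 12, 15}. The correct De Morgan law is (A ∩ B)' = A' ∪ B'.


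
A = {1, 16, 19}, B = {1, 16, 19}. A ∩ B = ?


A ∩ B = elements in both A and B
A = {1, 16, 19}
B = {1, 16, 19}
A ∩ B = {1, 16, 19}

A ∩ B = {1, 16, 19}


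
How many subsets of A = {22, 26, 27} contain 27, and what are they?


A subset of A contains 27 iff the remaining 2 elements form any subset of A \ {27}.
Count: 2^(n-1) = 2^2 = 4
Subsets containing 27: {27}, {22, 27}, {26, 27}, {22, 26, 27}

Subsets containing 27 (4 total): {27}, {22, 27}, {26, 27}, {22, 26, 27}


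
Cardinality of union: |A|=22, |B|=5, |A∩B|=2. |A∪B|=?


|A ∪ B| = |A| + |B| - |A ∩ B|
= 22 + 5 - 2
= 25

|A ∪ B| = 25


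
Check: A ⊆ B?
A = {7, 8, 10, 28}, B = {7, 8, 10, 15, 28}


A ⊆ B means every element of A is in B.
All elements of A are in B.
So A ⊆ B.

Yes, A ⊆ B


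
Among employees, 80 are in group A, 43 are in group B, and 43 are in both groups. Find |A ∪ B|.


|A ∪ B| = |A| + |B| - |A ∩ B|
= 80 + 43 - 43
= 80

|A ∪ B| = 80


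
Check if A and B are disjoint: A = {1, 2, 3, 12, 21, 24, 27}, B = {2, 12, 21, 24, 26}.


Disjoint means A ∩ B = ∅.
A ∩ B = {2, 12, 21, 24}
A ∩ B ≠ ∅, so A and B are NOT disjoint.

No, A and B are not disjoint (A ∩ B = {2, 12, 21, 24})


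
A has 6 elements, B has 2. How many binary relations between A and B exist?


A relation from A to B is any subset of A × B.
|A × B| = 6 × 2 = 12
# relations = 2^|A × B| = 2^12 = 4096

Number of relations = 4096


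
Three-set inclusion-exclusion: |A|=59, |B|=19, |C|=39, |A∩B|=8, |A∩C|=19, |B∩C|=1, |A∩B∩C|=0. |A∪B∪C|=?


|A∪B∪C| = |A|+|B|+|C| - |A∩B|-|A∩C|-|B∩C| + |A∩B∩C|
= 59+19+39 - 8-19-1 + 0
= 117 - 28 + 0
= 89

|A ∪ B ∪ C| = 89


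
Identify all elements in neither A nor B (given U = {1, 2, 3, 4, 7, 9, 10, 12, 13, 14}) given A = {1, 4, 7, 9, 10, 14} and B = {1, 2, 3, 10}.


A = {1, 4, 7, 9, 10, 14}
B = {1, 2, 3, 10}
Region: in neither A nor B (given U = {1, 2, 3, 4, 7, 9, 10, 12, 13, 14})
Elements: {12, 13}

Elements in neither A nor B (given U = {1, 2, 3, 4, 7, 9, 10, 12, 13, 14}): {12, 13}


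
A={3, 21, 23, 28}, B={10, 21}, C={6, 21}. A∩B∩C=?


A ∩ B = {21}
(A ∩ B) ∩ C = {21}

A ∩ B ∩ C = {21}


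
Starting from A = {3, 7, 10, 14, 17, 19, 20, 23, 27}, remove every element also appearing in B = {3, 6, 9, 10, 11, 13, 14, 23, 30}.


A \ B = elements in A but not in B
A = {3, 7, 10, 14, 17, 19, 20, 23, 27}
B = {3, 6, 9, 10, 11, 13, 14, 23, 30}
Remove from A any elements in B
A \ B = {7, 17, 19, 20, 27}

A \ B = {7, 17, 19, 20, 27}


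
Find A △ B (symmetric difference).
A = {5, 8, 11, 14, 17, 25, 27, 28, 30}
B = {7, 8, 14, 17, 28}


A △ B = (A \ B) ∪ (B \ A) = elements in exactly one of A or B
A \ B = {5, 11, 25, 27, 30}
B \ A = {7}
A △ B = {5, 7, 11, 25, 27, 30}

A △ B = {5, 7, 11, 25, 27, 30}


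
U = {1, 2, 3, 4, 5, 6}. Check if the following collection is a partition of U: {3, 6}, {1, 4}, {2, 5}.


A partition requires: (1) non-empty parts, (2) pairwise disjoint, (3) union = U
Parts: {3, 6}, {1, 4}, {2, 5}
Union of parts: {1, 2, 3, 4, 5, 6}
U = {1, 2, 3, 4, 5, 6}
All non-empty? True
Pairwise disjoint? True
Covers U? True

Yes, valid partition


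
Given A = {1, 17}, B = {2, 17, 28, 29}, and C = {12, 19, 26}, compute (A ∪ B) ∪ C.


A ∪ B = {1, 2, 17, 28, 29}
(A ∪ B) ∪ C = {1, 2, 12, 17, 19, 26, 28, 29}

A ∪ B ∪ C = {1, 2, 12, 17, 19, 26, 28, 29}


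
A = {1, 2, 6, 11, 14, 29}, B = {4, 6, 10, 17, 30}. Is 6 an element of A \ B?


A = {1, 2, 6, 11, 14, 29}, B = {4, 6, 10, 17, 30}
A \ B = elements in A but not in B
A \ B = {1, 2, 11, 14, 29}
Checking if 6 ∈ A \ B
6 is not in A \ B → False

6 ∉ A \ B


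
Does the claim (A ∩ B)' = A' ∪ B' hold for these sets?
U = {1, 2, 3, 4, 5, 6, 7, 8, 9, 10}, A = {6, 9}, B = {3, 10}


LHS: A ∩ B = ∅
(A ∩ B)' = U \ (A ∩ B) = {1, 2, 3, 4, 5, 6, 7, 8, 9, 10}
A' = {1, 2, 3, 4, 5, 7, 8, 10}, B' = {1, 2, 4, 5, 6, 7, 8, 9}
Claimed RHS: A' ∪ B' = {1, 2, 3, 4, 5, 6, 7, 8, 9, 10}
Identity is VALID: LHS = RHS = {1, 2, 3, 4, 5, 6, 7, 8, 9, 10} ✓

Identity is valid. (A ∩ B)' = A' ∪ B' = {1, 2, 3, 4, 5, 6, 7, 8, 9, 10}


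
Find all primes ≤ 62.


Checking each candidate:
Condition: primes ≤ 62
Result = {2, 3, 5, 7, 11, 13, 17, 19, 23, 29, 31, 37, 41, 43, 47, 53, 59, 61}

{2, 3, 5, 7, 11, 13, 17, 19, 23, 29, 31, 37, 41, 43, 47, 53, 59, 61}


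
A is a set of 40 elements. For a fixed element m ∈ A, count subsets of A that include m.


Subsets of A containing m correspond to subsets of A \ {m}, which has 39 elements.
Count = 2^(n-1) = 2^39
= 549755813888

Number of subsets containing m = 549755813888


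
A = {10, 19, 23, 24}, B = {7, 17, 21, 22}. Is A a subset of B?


A ⊆ B means every element of A is in B.
Elements in A not in B: {10, 19, 23, 24}
So A ⊄ B.

No, A ⊄ B


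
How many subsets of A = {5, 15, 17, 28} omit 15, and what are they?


A subset of A that omits 15 is a subset of A \ {15}, so there are 2^(n-1) = 2^3 = 8 of them.
Subsets excluding 15: ∅, {5}, {17}, {28}, {5, 17}, {5, 28}, {17, 28}, {5, 17, 28}

Subsets excluding 15 (8 total): ∅, {5}, {17}, {28}, {5, 17}, {5, 28}, {17, 28}, {5, 17, 28}


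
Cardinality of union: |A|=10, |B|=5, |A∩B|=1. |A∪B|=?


|A ∪ B| = |A| + |B| - |A ∩ B|
= 10 + 5 - 1
= 14

|A ∪ B| = 14


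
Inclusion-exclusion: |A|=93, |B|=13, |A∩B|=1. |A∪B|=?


|A ∪ B| = |A| + |B| - |A ∩ B|
= 93 + 13 - 1
= 105

|A ∪ B| = 105


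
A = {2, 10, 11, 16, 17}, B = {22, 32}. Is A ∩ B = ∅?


Disjoint means A ∩ B = ∅.
A ∩ B = ∅
A ∩ B = ∅, so A and B are disjoint.

Yes, A and B are disjoint


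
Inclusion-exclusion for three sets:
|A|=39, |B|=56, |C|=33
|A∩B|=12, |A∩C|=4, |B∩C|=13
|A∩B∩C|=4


|A∪B∪C| = |A|+|B|+|C| - |A∩B|-|A∩C|-|B∩C| + |A∩B∩C|
= 39+56+33 - 12-4-13 + 4
= 128 - 29 + 4
= 103

|A ∪ B ∪ C| = 103


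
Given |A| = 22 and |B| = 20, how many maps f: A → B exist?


Each of |A| = 22 inputs maps to any of |B| = 20 outputs.
# functions = |B|^|A| = 20^22
= 41943040000000000000000000000

Number of functions = 41943040000000000000000000000


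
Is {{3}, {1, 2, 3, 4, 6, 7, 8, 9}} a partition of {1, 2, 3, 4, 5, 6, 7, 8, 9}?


A partition requires: (1) non-empty parts, (2) pairwise disjoint, (3) union = U
Parts: {3}, {1, 2, 3, 4, 6, 7, 8, 9}
Union of parts: {1, 2, 3, 4, 6, 7, 8, 9}
U = {1, 2, 3, 4, 5, 6, 7, 8, 9}
All non-empty? True
Pairwise disjoint? False
Covers U? False

No, not a valid partition


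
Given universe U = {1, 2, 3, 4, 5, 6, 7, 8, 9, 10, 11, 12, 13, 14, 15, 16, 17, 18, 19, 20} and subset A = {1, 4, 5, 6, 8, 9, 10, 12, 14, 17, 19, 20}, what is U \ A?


Aᶜ = U \ A = elements in U but not in A
U = {1, 2, 3, 4, 5, 6, 7, 8, 9, 10, 11, 12, 13, 14, 15, 16, 17, 18, 19, 20}
A = {1, 4, 5, 6, 8, 9, 10, 12, 14, 17, 19, 20}
Aᶜ = {2, 3, 7, 11, 13, 15, 16, 18}

Aᶜ = {2, 3, 7, 11, 13, 15, 16, 18}


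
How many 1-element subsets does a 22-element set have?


C(n,k) = n! / (k!(n-k)!)
C(22,1) = 22! / (1!21!)
= 22

C(22,1) = 22


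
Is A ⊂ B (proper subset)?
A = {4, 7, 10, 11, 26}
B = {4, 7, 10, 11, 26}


A ⊂ B requires: A ⊆ B AND A ≠ B.
A ⊆ B? Yes
A = B? Yes
A = B, so A is not a PROPER subset.

No, A is not a proper subset of B


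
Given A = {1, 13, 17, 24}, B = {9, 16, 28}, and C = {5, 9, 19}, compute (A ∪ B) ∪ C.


A ∪ B = {1, 9, 13, 16, 17, 24, 28}
(A ∪ B) ∪ C = {1, 5, 9, 13, 16, 17, 19, 24, 28}

A ∪ B ∪ C = {1, 5, 9, 13, 16, 17, 19, 24, 28}


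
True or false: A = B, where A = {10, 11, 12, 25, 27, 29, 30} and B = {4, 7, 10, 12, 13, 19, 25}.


Two sets are equal iff they have exactly the same elements.
A = {10, 11, 12, 25, 27, 29, 30}
B = {4, 7, 10, 12, 13, 19, 25}
Differences: {4, 7, 11, 13, 19, 27, 29, 30}
A ≠ B

No, A ≠ B


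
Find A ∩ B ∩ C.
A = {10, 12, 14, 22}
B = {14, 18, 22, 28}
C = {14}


A ∩ B = {14, 22}
(A ∩ B) ∩ C = {14}

A ∩ B ∩ C = {14}


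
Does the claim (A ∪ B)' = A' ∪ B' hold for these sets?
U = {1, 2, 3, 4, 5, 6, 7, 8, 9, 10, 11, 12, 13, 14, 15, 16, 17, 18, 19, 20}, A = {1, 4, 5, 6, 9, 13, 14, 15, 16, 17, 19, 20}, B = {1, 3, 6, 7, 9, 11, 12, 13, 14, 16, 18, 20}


LHS: A ∪ B = {1, 3, 4, 5, 6, 7, 9, 11, 12, 13, 14, 15, 16, 17, 18, 19, 20}
(A ∪ B)' = U \ (A ∪ B) = {2, 8, 10}
A' = {2, 3, 7, 8, 10, 11, 12, 18}, B' = {2, 4, 5, 8, 10, 15, 17, 19}
Claimed RHS: A' ∪ B' = {2, 3, 4, 5, 7, 8, 10, 11, 12, 15, 17, 18, 19}
Identity is INVALID: LHS = {2, 8, 10} but the RHS claimed here equals {2, 3, 4, 5, 7, 8, 10, 11, 12, 15, 17, 18, 19}. The correct form is (A ∪ B)' = A' ∩ B'.

Identity is invalid: (A ∪ B)' = {2, 8, 10} but A' ∪ B' = {2, 3, 4, 5, 7, 8, 10, 11, 12, 15, 17, 18, 19}. The correct De Morgan law is (A ∪ B)' = A' ∩ B'.


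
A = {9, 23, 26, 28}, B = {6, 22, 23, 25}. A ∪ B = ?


A ∪ B = all elements in A or B (or both)
A = {9, 23, 26, 28}
B = {6, 22, 23, 25}
A ∪ B = {6, 9, 22, 23, 25, 26, 28}

A ∪ B = {6, 9, 22, 23, 25, 26, 28}


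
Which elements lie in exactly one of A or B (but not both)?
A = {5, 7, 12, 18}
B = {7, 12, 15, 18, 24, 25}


A △ B = (A \ B) ∪ (B \ A) = elements in exactly one of A or B
A \ B = {5}
B \ A = {15, 24, 25}
A △ B = {5, 15, 24, 25}

A △ B = {5, 15, 24, 25}


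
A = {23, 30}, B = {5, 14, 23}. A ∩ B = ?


A ∩ B = elements in both A and B
A = {23, 30}
B = {5, 14, 23}
A ∩ B = {23}

A ∩ B = {23}


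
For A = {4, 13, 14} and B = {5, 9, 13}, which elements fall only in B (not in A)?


A = {4, 13, 14}
B = {5, 9, 13}
Region: only in B (not in A)
Elements: {5, 9}

Elements only in B (not in A): {5, 9}


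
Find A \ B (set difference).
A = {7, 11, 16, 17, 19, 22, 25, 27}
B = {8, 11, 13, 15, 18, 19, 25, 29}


A \ B = elements in A but not in B
A = {7, 11, 16, 17, 19, 22, 25, 27}
B = {8, 11, 13, 15, 18, 19, 25, 29}
Remove from A any elements in B
A \ B = {7, 16, 17, 22, 27}

A \ B = {7, 16, 17, 22, 27}


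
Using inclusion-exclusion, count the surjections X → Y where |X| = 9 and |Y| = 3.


n = |X| = 9, k = |Y| = 3. Surjections via inclusion-exclusion:
S(n,k) = Σ(-1)^i × C(k,i) × (k-i)^n, i=0 to k
i=0: (-1)^0×C(3,0)×3^9 = 19683
i=1: (-1)^1×C(3,1)×2^9 = -1536
i=2: (-1)^2×C(3,2)×1^9 = 3
i=3: (-1)^3×C(3,3)×0^9 = 0
Total = 18150

Number of surjections = 18150


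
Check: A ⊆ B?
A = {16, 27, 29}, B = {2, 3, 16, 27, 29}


A ⊆ B means every element of A is in B.
All elements of A are in B.
So A ⊆ B.

Yes, A ⊆ B


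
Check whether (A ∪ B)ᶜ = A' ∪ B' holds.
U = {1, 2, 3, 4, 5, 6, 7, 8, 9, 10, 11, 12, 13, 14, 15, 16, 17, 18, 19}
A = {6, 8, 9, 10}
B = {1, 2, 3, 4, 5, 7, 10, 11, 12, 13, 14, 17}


LHS: A ∪ B = {1, 2, 3, 4, 5, 6, 7, 8, 9, 10, 11, 12, 13, 14, 17}
(A ∪ B)' = U \ (A ∪ B) = {15, 16, 18, 19}
A' = {1, 2, 3, 4, 5, 7, 11, 12, 13, 14, 15, 16, 17, 18, 19}, B' = {6, 8, 9, 15, 16, 18, 19}
Claimed RHS: A' ∪ B' = {1, 2, 3, 4, 5, 6, 7, 8, 9, 11, 12, 13, 14, 15, 16, 17, 18, 19}
Identity is INVALID: LHS = {15, 16, 18, 19} but the RHS claimed here equals {1, 2, 3, 4, 5, 6, 7, 8, 9, 11, 12, 13, 14, 15, 16, 17, 18, 19}. The correct form is (A ∪ B)' = A' ∩ B'.

Identity is invalid: (A ∪ B)' = {15, 16, 18, 19} but A' ∪ B' = {1, 2, 3, 4, 5, 6, 7, 8, 9, 11, 12, 13, 14, 15, 16, 17, 18, 19}. The correct De Morgan law is (A ∪ B)' = A' ∩ B'.


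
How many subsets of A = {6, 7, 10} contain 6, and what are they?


A subset of A contains 6 iff the remaining 2 elements form any subset of A \ {6}.
Count: 2^(n-1) = 2^2 = 4
Subsets containing 6: {6}, {6, 7}, {6, 10}, {6, 7, 10}

Subsets containing 6 (4 total): {6}, {6, 7}, {6, 10}, {6, 7, 10}


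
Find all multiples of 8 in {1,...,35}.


Checking each candidate:
Condition: multiples of 8 in {1,...,35}
Result = {8, 16, 24, 32}

{8, 16, 24, 32}


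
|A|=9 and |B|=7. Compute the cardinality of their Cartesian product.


|A × B| = |A| × |B|
= 9 × 7
= 63

|A × B| = 63


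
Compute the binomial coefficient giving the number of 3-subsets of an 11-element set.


C(n,k) = n! / (k!(n-k)!)
C(11,3) = 11! / (3!8!)
= 165

C(11,3) = 165


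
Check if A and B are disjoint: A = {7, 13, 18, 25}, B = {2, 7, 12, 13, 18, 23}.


Disjoint means A ∩ B = ∅.
A ∩ B = {7, 13, 18}
A ∩ B ≠ ∅, so A and B are NOT disjoint.

No, A and B are not disjoint (A ∩ B = {7, 13, 18})


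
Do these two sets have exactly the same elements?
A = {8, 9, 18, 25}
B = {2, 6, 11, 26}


Two sets are equal iff they have exactly the same elements.
A = {8, 9, 18, 25}
B = {2, 6, 11, 26}
Differences: {2, 6, 8, 9, 11, 18, 25, 26}
A ≠ B

No, A ≠ B


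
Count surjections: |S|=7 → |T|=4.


n = |S| = 7, k = |T| = 4. Surjections via inclusion-exclusion:
S(n,k) = Σ(-1)^i × C(k,i) × (k-i)^n, i=0 to k
i=0: (-1)^0×C(4,0)×4^7 = 16384
i=1: (-1)^1×C(4,1)×3^7 = -8748
i=2: (-1)^2×C(4,2)×2^7 = 768
i=3: (-1)^3×C(4,3)×1^7 = -4
i=4: (-1)^4×C(4,4)×0^7 = 0
Total = 8400

Number of surjections = 8400


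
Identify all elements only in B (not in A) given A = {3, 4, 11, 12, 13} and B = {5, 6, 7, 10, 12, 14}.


A = {3, 4, 11, 12, 13}
B = {5, 6, 7, 10, 12, 14}
Region: only in B (not in A)
Elements: {5, 6, 7, 10, 14}

Elements only in B (not in A): {5, 6, 7, 10, 14}


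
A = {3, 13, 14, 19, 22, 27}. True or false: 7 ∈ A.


A = {3, 13, 14, 19, 22, 27}
Checking if 7 is in A
7 is not in A → False

7 ∉ A


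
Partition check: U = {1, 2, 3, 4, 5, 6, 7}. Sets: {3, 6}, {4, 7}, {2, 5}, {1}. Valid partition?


A partition requires: (1) non-empty parts, (2) pairwise disjoint, (3) union = U
Parts: {3, 6}, {4, 7}, {2, 5}, {1}
Union of parts: {1, 2, 3, 4, 5, 6, 7}
U = {1, 2, 3, 4, 5, 6, 7}
All non-empty? True
Pairwise disjoint? True
Covers U? True

Yes, valid partition


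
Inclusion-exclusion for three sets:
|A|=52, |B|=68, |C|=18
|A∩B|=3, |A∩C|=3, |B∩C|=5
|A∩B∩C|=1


|A∪B∪C| = |A|+|B|+|C| - |A∩B|-|A∩C|-|B∩C| + |A∩B∩C|
= 52+68+18 - 3-3-5 + 1
= 138 - 11 + 1
= 128

|A ∪ B ∪ C| = 128


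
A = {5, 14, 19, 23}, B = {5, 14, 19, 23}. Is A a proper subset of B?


A ⊂ B requires: A ⊆ B AND A ≠ B.
A ⊆ B? Yes
A = B? Yes
A = B, so A is not a PROPER subset.

No, A is not a proper subset of B


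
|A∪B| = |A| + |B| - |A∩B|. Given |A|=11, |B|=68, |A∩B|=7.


|A ∪ B| = |A| + |B| - |A ∩ B|
= 11 + 68 - 7
= 72

|A ∪ B| = 72


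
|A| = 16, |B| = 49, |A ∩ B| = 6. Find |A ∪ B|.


|A ∪ B| = |A| + |B| - |A ∩ B|
= 16 + 49 - 6
= 59

|A ∪ B| = 59


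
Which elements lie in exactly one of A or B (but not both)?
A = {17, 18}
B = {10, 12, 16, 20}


A △ B = (A \ B) ∪ (B \ A) = elements in exactly one of A or B
A \ B = {17, 18}
B \ A = {10, 12, 16, 20}
A △ B = {10, 12, 16, 17, 18, 20}

A △ B = {10, 12, 16, 17, 18, 20}


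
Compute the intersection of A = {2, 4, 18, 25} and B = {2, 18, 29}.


A ∩ B = elements in both A and B
A = {2, 4, 18, 25}
B = {2, 18, 29}
A ∩ B = {2, 18}

A ∩ B = {2, 18}


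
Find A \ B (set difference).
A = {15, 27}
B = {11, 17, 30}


A \ B = elements in A but not in B
A = {15, 27}
B = {11, 17, 30}
Remove from A any elements in B
A \ B = {15, 27}

A \ B = {15, 27}


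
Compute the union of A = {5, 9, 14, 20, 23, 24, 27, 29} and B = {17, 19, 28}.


A ∪ B = all elements in A or B (or both)
A = {5, 9, 14, 20, 23, 24, 27, 29}
B = {17, 19, 28}
A ∪ B = {5, 9, 14, 17, 19, 20, 23, 24, 27, 28, 29}

A ∪ B = {5, 9, 14, 17, 19, 20, 23, 24, 27, 28, 29}
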